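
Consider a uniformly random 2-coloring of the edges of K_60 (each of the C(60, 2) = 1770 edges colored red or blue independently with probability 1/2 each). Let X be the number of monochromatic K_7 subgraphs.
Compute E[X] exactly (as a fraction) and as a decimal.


Let X = Σ_S X_S over the C(60, 7) = 386206920 subsets S of size 7, where X_S = 1 if the K_7 on S is monochromatic.
For a fixed S, the K_7 on S has C(7, 2) = 21 edges. P[all 21 edges red] = (1/2)^21, and likewise for blue, so P[monochromatic] = 2·(1/2)^21 = 2^{1 − 21} = 1/1048576.
Summing: E[X] = C(60, 7) · 2^{1 − 21} = 386206920 · 1/1048576 = 48275865/131072.
Numerically: E[X] ≈ 368.316.

E[X] = C(60,7)·2^(1−C(7,2)) = 48275865/131072 ≈ 368.316.


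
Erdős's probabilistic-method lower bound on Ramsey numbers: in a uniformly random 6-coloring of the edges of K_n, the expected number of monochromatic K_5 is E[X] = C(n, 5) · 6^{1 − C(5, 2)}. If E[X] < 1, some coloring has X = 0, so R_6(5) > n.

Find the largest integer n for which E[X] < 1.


We need C(n, 5) · 6^{1 − 10} < 1, i.e. C(n, 5) < 6^{10 − 1} = 10077696.
Check values of n near the boundary:
  n = 62: C(62, 5) = 6471002; 6471002 < 10077696? YES
  n = 63: C(63, 5) = 7028847; 7028847 < 10077696? YES
  n = 64: C(64, 5) = 7624512; 7624512 < 10077696? YES
  n = 65: C(65, 5) = 8259888; 8259888 < 10077696? YES
  n = 66: C(66, 5) = 8936928; 8936928 < 10077696? YES
  n = 67: C(67, 5) = 9657648; 9657648 < 10077696? YES
  n = 68: C(68, 5) = 10424128; 10424128 < 10077696? NO
  n = 69: C(69, 5) = 11238513; 11238513 < 10077696? NO
  n = 70: C(70, 5) = 12103014; 12103014 < 10077696? NO
The largest n with C(n, 5) < 10077696 is n = 67 (where E[X] = 67067/69984 ≈ 0.958). Hence R_6(5) > 67, i.e. R_6(5) ≥ 68.

Largest n = 67; hence R_6(5) > 67.


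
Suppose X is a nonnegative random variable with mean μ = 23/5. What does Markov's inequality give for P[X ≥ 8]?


μ = E[X] = 23/5, a = 8.
Markov: P[X ≥ 8] ≤ μ/a = (23/5)/8 = 23/40.
Numerically: ≈ 0.575.
(Since a = 8 > μ = 4.600, the bound 23/40 is < 1 and informative.)

P[X ≥ 8] ≤ 23/40 ≈ 0.575.


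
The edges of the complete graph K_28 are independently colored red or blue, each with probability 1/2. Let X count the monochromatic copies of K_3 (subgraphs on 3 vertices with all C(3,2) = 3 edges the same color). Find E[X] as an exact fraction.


Let X = Σ_S X_S over the C(28, 3) = 3276 subsets S of size 3, where X_S = 1 if the K_3 on S is monochromatic.
For a fixed S, the K_3 on S has C(3, 2) = 3 edges. P[all 3 edges red] = (1/2)^3, and likewise for blue, so P[monochromatic] = 2·(1/2)^3 = 2^{1 − 3} = 1/4.
By linearity of expectation: E[X] = C(28, 3) · 2^{1 − 3} = 3276 · 1/4 = 819.
Numerically: E[X] ≈ 819.000000.

E[X] = C(28,3)·2^(1−C(3,2)) = 819 ≈ 819.000000.


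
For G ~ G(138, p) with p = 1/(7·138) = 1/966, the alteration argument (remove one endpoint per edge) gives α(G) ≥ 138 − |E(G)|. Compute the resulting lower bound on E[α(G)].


E[|E(G)|] = C(138, 2)·p = 9453 · (1/966) = 137/14.
E[α(G)] ≥ n − E[|E(G)|] = 138 − 137/14 = 1795/14.
Numerically: ≈ 128.214286.
(This is only a lower bound; the true E[α(G)] may be larger.)

E[α(G)] ≥ 1795/14 ≈ 128.214286.


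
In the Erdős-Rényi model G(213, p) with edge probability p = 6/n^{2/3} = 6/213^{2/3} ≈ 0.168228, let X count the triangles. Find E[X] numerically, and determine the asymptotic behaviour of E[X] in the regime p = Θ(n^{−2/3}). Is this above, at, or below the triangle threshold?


Number of potential triangles: C(213, 3) = 1587986.
Each occurs with probability p³ ≈ (0.168228)³ ≈ 4.76096013e-03.
By linearity: E[X] = C(213, 3)·p³ ≈ 1587986 · 4.76096013e-03 ≈ 7560.338028.
Since α = 2/3 < 1, p = c/n^{2/3} ≫ 1/n is above the triangle threshold p ~ 1/n. Asymptotically E[X] ~ (c³/6)·n^{3(1−α)} = (6³/6)·n^{1} → ∞; triangles are abundant w.h.p.

E[X] ≈ 7560.338028; in regime p = Θ(1/n^{2/3}) E[X] diverges (above the triangle threshold p ~ 1/n).


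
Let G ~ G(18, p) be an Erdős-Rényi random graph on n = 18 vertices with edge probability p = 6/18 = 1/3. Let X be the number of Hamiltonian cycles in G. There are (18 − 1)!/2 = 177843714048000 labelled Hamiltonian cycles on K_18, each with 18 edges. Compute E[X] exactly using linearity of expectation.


K_18 has (18 − 1)!/2 = 177843714048000 labelled Hamiltonian cycles.
For each such Hamiltonian cycle H, let X_H = 1 if all 18 edges of H are present in G. Then P[X_H = 1] = p^{18} = (1/3)^{18} = 1/387420489.
By linearity of expectation: E[X] = Σ_H E[X_H] = 177843714048000 · p^{18} = 177843714048000 · 1/387420489 = 243955712000/531441.
Numerically: E[X] ≈ 4.5905e+05.

E[X] = 177843714048000 · (1/3)^{18} = 243955712000/531441 ≈ 4.5905e+05.


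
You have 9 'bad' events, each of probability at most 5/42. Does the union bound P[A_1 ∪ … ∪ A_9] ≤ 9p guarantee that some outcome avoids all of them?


Union bound: P[∪_{i=1}^{9} A_i] ≤ Σ_i P[A_i] ≤ 9·p = 9·(5/42) = 15/14.
Numerically: 15/14 ≈ 1.071.
Is 15/14 < 1? NO.
Since the bound 15/14 is ≥ 1, the union bound is uninformative here; it does NOT by itself certify existence.

9·p = 15/14 ≈ 1.071; existence NOT certified by the union bound.


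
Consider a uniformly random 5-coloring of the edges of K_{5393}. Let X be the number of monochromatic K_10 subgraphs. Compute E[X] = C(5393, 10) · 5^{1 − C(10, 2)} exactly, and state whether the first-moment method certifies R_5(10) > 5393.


E[X] = C(5393, 10) · 5^{1 − 45} = 5687418968154238267170642278008 · 5^{−44} = 5687418968154238267170642278008/5684341886080801486968994140625.
As a reduced fraction: E[X] = 5687418968154238267170642278008/5684341886080801486968994140625 ≈ 1.001.
Is E[X] < 1? NO.
Since E[X] ≥ 1, the first-moment bound is inconclusive at n = 5393; it does NOT by itself certify R_5(10) > 5393.

E[X] = 5687418968154238267170642278008/5684341886080801486968994140625 ≈ 1.001; E[X] ≥ 1; first-moment method inconclusive here.


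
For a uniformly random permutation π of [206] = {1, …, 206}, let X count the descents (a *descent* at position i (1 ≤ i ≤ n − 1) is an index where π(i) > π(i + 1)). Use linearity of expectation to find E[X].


Write X = Σ X_I over i = 1, …, 205, with X_I the indicator of one descent.
There are 205 indicators.
For each fixed i, the pair (π(i), π(i+1)) is a uniformly random ordered pair of distinct values from {1, …, 206}; by symmetry P[π(i) > π(i+1)] = 1/2.
By linearity: E[X] = 205 · (1/2) = (206 − 1) · (1/2) = 205/2 ≈ 102.500.

E[X] = 205/2 = 102.500.


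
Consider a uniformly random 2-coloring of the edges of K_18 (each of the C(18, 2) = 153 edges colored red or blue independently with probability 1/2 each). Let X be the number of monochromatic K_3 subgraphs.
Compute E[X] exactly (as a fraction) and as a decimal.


Let X = Σ_S X_S over the C(18, 3) = 816 subsets S of size 3, where X_S = 1 if the K_3 on S is monochromatic.
For a fixed S, the K_3 on S has C(3, 2) = 3 edges. P[all 3 edges red] = (1/2)^3, and likewise for blue, so P[monochromatic] = 2·(1/2)^3 = 2^{1 − 3} = 1/4.
By linearity of expectation: E[X] = C(18, 3) · 2^{1 − 3} = 816 · 1/4 = 204.
Numerically: E[X] ≈ 204.0000.

E[X] = C(18,3)·2^(1−C(3,2)) = 204 ≈ 204.0000.


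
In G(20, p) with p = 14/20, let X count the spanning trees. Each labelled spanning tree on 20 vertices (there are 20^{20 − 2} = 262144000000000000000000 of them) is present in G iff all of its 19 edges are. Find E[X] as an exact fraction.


K_20 has 20^{20 − 2} = 262144000000000000000000 labelled spanning trees.
For each such spanning tree H, let X_H = 1 if all 19 edges of H are present in G. Then P[X_H = 1] = p^{19} = (7/10)^{19} = 11398895185373143/10000000000000000000.
By linearity of expectation: E[X] = Σ_H E[X_H] = 262144000000000000000000 · p^{19} = 262144000000000000000000 · 11398895185373143/10000000000000000000 = 1494075989737228599296/5.
Numerically: E[X] ≈ 2.988e+20.

E[X] = 262144000000000000000000 · (7/10)^{19} = 1494075989737228599296/5 ≈ 2.988e+20.


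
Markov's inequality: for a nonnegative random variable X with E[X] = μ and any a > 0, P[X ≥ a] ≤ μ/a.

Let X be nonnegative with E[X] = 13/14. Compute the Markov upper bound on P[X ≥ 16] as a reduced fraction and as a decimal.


μ = E[X] = 13/14, a = 16.
Markov: P[X ≥ 16] ≤ μ/a = (13/14)/16 = 13/224.
Numerically: ≈ 0.0580.
(Since a = 16 > μ = 0.9286, the bound 13/224 is < 1 and informative.)

P[X ≥ 16] ≤ 13/224 ≈ 0.0580.


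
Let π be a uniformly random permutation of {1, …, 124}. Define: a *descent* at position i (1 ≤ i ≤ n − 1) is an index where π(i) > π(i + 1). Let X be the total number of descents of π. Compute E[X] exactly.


Write X = Σ X_I over i = 1, …, 123, with X_I the indicator of one descent.
There are 123 indicators.
For each fixed i, the pair (π(i), π(i+1)) is a uniformly random ordered pair of distinct values from {1, …, 124}; by symmetry P[π(i) > π(i+1)] = 1/2.
By linearity: E[X] = 123 · (1/2) = (124 − 1) · (1/2) = 123/2 ≈ 61.50000.

E[X] = 123/2 = 61.50000.


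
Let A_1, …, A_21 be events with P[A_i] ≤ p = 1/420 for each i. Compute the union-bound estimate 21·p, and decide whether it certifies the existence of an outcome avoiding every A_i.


Union bound: P[∪_{i=1}^{21} A_i] ≤ Σ_i P[A_i] ≤ 21·p = 21·(1/420) = 1/20.
Numerically: 1/20 ≈ 0.0500.
Is 1/20 < 1? YES.
Since P[∪ A_i] ≤ 1/20 < 1, the complement has P[∩ A_i^c] ≥ 1 − 1/20 = 19/20 > 0, so some outcome avoids every A_i.

21·p = 1/20 ≈ 0.0500; existence CERTIFIED by the union bound.


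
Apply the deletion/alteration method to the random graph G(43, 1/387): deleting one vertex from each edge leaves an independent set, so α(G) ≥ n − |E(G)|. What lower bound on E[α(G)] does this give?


E[|E(G)|] = C(43, 2)·p = 903 · (1/387) = 7/3.
E[α(G)] ≥ n − E[|E(G)|] = 43 − 7/3 = 122/3.
Numerically: ≈ 40.667.
(This is only a lower bound; the true E[α(G)] may be larger.)

E[α(G)] ≥ 122/3 ≈ 40.667.


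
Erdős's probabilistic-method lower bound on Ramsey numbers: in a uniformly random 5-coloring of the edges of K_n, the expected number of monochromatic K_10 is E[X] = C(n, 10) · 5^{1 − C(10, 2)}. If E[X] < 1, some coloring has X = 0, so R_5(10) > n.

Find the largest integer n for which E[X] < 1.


We need C(n, 10) · 5^{1 − 45} < 1, i.e. C(n, 10) < 5^{45 − 1} = 5684341886080801486968994140625.
Check values of n near the boundary:
  n = 5387: C(5387, 10) = 5624406917627224603154306376491; 5624406917627224603154306376491 < 5684341886080801486968994140625? YES
  n = 5388: C(5388, 10) = 5634865093375880654852250419586; 5634865093375880654852250419586 < 5684341886080801486968994140625? YES
  n = 5389: C(5389, 10) = 5645340767466558997768874792926; 5645340767466558997768874792926 < 5684341886080801486968994140625? YES
  n = 5390: C(5390, 10) = 5655833965919099070255434039753; 5655833965919099070255434039753 < 5684341886080801486968994140625? YES
  n = 5391: C(5391, 10) = 5666344714787188828795213697883; 5666344714787188828795213697883 < 5684341886080801486968994140625? YES
  n = 5392: C(5392, 10) = 5676873040158402483252283957448; 5676873040158402483252283957448 < 5684341886080801486968994140625? YES
  n = 5393: C(5393, 10) = 5687418968154238267170642278008; 5687418968154238267170642278008 < 5684341886080801486968994140625? NO
  n = 5394: C(5394, 10) = 5697982524930156243149785372878; 5697982524930156243149785372878 < 5684341886080801486968994140625? NO
The largest n with C(n, 10) < 5684341886080801486968994140625 is n = 5392 (where E[X] = 5676873040158402483252283957448/5684341886080801486968994140625 ≈ 0.999). Hence R_5(10) > 5392, i.e. R_5(10) ≥ 5393.

Largest n = 5392; hence R_5(10) > 5392.


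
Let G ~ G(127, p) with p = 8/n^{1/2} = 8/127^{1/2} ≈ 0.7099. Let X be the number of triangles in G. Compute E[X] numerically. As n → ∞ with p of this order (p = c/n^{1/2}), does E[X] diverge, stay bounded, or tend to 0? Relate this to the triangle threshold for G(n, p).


Number of potential triangles: C(127, 3) = 333375.
Each occurs with probability p³ ≈ (0.7099)³ ≈ 3.577374e-01.
By linearity: E[X] = C(127, 3)·p³ ≈ 333375 · 3.577374e-01 ≈ 119260.7149.
Since α = 1/2 < 1, p = c/n^{1/2} ≫ 1/n is above the triangle threshold p ~ 1/n. Asymptotically E[X] ~ (c³/6)·n^{3(1−α)} = (8³/6)·n^{1.5} → ∞; triangles are abundant w.h.p.

E[X] ≈ 119260.7149; in regime p = Θ(1/n^{1/2}) E[X] diverges (above the triangle threshold p ~ 1/n).


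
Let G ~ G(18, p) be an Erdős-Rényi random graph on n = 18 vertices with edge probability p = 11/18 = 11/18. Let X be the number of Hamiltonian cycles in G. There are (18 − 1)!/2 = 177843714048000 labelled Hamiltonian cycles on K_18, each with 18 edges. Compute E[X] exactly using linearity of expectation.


K_18 has (18 − 1)!/2 = 177843714048000 labelled Hamiltonian cycles.
For each such Hamiltonian cycle H, let X_H = 1 if all 18 edges of H are present in G. Then P[X_H = 1] = p^{18} = (11/18)^{18} = 5559917313492231481/39346408075296537575424.
By linearity of expectation: E[X] = Σ_H E[X_H] = 177843714048000 · p^{18} = 177843714048000 · 5559917313492231481/39346408075296537575424 = 82786473808235140223154875/3294258113514384.
Numerically: E[X] ≈ 2.51e+10.

E[X] = 177843714048000 · (11/18)^{18} = 82786473808235140223154875/3294258113514384 ≈ 2.51e+10.


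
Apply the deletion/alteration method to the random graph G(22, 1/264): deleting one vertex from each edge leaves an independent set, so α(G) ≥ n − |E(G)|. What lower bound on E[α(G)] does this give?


E[|E(G)|] = C(22, 2)·p = 231 · (1/264) = 7/8.
E[α(G)] ≥ n − E[|E(G)|] = 22 − 7/8 = 169/8.
Numerically: ≈ 21.125000.
(This is only a lower bound; the true E[α(G)] may be larger.)

E[α(G)] ≥ 169/8 ≈ 21.125000.


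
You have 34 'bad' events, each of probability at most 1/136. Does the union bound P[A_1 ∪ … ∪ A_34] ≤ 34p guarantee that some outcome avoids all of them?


Union bound: P[∪_{i=1}^{34} A_i] ≤ Σ_i P[A_i] ≤ 34·p = 34·(1/136) = 1/4.
Numerically: 1/4 ≈ 0.2500.
Is 1/4 < 1? YES.
Since P[∪ A_i] ≤ 1/4 < 1, the complement has P[∩ A_i^c] ≥ 1 − 1/4 = 3/4 > 0, so some outcome avoids every A_i.

34·p = 1/4 ≈ 0.2500; existence CERTIFIED by the union bound.


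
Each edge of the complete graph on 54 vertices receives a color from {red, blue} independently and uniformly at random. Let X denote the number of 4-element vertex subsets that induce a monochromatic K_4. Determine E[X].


Let X = Σ_S X_S over the C(54, 4) = 316251 subsets S of size 4, where X_S = 1 if the K_4 on S is monochromatic.
For a fixed S, the K_4 on S has C(4, 2) = 6 edges. P[all 6 edges red] = (1/2)^6, and likewise for blue, so P[monochromatic] = 2·(1/2)^6 = 2^{1 − 6} = 1/32.
Summing: E[X] = C(54, 4) · 2^{1 − 6} = 316251 · 1/32 = 316251/32.
Numerically: E[X] ≈ 9882.844.

E[X] = C(54,4)·2^(1−C(4,2)) = 316251/32 ≈ 9882.844.


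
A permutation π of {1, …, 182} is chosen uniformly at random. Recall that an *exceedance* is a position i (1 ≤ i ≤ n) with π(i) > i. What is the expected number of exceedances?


Write X = Σ_{i=1}^{182} X_i, where X_i = 1_{π(i) > i}.
For each fixed i, π(i) is uniform over {1, …, 182} (marginal of a uniform permutation), so P[π(i) > i] = (n − i)/n. Summing: Σ_{i=1}^{182} (n − i)/n = (0 + 1 + … + 181)/182 = 182(182 − 1)/(2·182) = (182 − 1)/2.
Hence E[X] = Σ_{i=1}^{182} (182 − i)/182 = 181/2 ≈ 90.50000.

E[X] = 181/2 = 90.50000.


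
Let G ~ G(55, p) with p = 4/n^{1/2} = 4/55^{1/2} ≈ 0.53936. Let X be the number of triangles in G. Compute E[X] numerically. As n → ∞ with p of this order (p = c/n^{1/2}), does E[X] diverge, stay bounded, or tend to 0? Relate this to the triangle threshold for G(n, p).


Number of potential triangles: C(55, 3) = 26235.
Each occurs with probability p³ ≈ (0.53936)³ ≈ 1.56904695e-01.
By linearity: E[X] = C(55, 3)·p³ ≈ 26235 · 1.56904695e-01 ≈ 4116.394680.
Since α = 1/2 < 1, p = c/n^{1/2} ≫ 1/n is above the triangle threshold p ~ 1/n. Asymptotically E[X] ~ (c³/6)·n^{3(1−α)} = (4³/6)·n^{1.5} → ∞; triangles are abundant w.h.p.

E[X] ≈ 4116.394680; in regime p = Θ(1/n^{1/2}) E[X] diverges (above the triangle threshold p ~ 1/n).


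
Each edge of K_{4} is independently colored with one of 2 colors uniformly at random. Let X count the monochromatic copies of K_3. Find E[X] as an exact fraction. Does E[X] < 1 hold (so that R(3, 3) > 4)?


E[X] = C(4, 3) · 2^{1 − 3} = 4 · 2^{−2} = 4/4.
As a reduced fraction: E[X] = 1 ≈ 1.0000.
Is E[X] < 1? NO.
Since E[X] ≥ 1, the first-moment bound is inconclusive at n = 4; it does NOT by itself certify R(3, 3) > 4.

E[X] = 1 ≈ 1.0000; E[X] ≥ 1; first-moment method inconclusive here.


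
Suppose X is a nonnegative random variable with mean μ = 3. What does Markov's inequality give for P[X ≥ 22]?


μ = E[X] = 3, a = 22.
Markov: P[X ≥ 22] ≤ μ/a = (3)/22 = 3/22.
Numerically: ≈ 0.136364.
(Since a = 22 > μ = 3.000000, the bound 3/22 is < 1 and informative.)

P[X ≥ 22] ≤ 3/22 ≈ 0.136364.


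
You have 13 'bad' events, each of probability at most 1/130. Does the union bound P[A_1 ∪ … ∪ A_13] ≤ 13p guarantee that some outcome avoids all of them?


Union bound: P[∪_{i=1}^{13} A_i] ≤ Σ_i P[A_i] ≤ 13·p = 13·(1/130) = 1/10.
Numerically: 1/10 ≈ 0.1000.
Is 1/10 < 1? YES.
Since P[∪ A_i] ≤ 1/10 < 1, the complement has P[∩ A_i^c] ≥ 1 − 1/10 = 9/10 > 0, so some outcome avoids every A_i.

13·p = 1/10 ≈ 0.1000; existence CERTIFIED by the union bound.


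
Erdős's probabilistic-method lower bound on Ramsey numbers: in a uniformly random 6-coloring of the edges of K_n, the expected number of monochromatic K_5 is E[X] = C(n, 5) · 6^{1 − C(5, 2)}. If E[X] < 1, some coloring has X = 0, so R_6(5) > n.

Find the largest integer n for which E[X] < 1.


We need C(n, 5) · 6^{1 − 10} < 1, i.e. C(n, 5) < 6^{10 − 1} = 10077696.
Check values of n near the boundary:
  n = 61: C(61, 5) = 5949147; 5949147 < 10077696? YES
  n = 62: C(62, 5) = 6471002; 6471002 < 10077696? YES
  n = 63: C(63, 5) = 7028847; 7028847 < 10077696? YES
  n = 64: C(64, 5) = 7624512; 7624512 < 10077696? YES
  n = 65: C(65, 5) = 8259888; 8259888 < 10077696? YES
  n = 66: C(66, 5) = 8936928; 8936928 < 10077696? YES
  n = 67: C(67, 5) = 9657648; 9657648 < 10077696? YES
  n = 68: C(68, 5) = 10424128; 10424128 < 10077696? NO
  n = 69: C(69, 5) = 11238513; 11238513 < 10077696? NO
The largest n with C(n, 5) < 10077696 is n = 67 (where E[X] = 67067/69984 ≈ 0.958). Hence R_6(5) > 67, i.e. R_6(5) ≥ 68.

Largest n = 67; hence R_6(5) > 67.


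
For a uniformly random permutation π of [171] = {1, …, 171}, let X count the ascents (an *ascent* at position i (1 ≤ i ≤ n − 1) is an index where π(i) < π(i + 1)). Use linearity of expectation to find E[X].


Write X = Σ X_I over i = 1, …, 170, with X_I the indicator of one ascent.
There are 170 indicators.
For each fixed i, the pair (π(i), π(i+1)) is a uniformly random ordered pair of distinct values from {1, …, 171}; by symmetry P[π(i) < π(i+1)] = 1/2.
By linearity: E[X] = 170 · (1/2) = (171 − 1) · (1/2) = 85 ≈ 85.000.

E[X] = 85 = 85.000.


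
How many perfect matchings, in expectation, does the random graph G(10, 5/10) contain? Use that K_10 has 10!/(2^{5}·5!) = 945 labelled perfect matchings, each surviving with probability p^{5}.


K_10 has 10!/(2^{5}·5!) = 945 labelled perfect matchings.
For each such perfect matching H, let X_H = 1 if all 5 edges of H are present in G. Then P[X_H = 1] = p^{5} = (1/2)^{5} = 1/32.
By linearity: E[X] = Σ_H E[X_H] = 945 · p^{5} = 945 · 1/32 = 945/32.
Numerically: E[X] ≈ 29.53.

E[X] = 945 · (1/2)^{5} = 945/32 ≈ 29.53.


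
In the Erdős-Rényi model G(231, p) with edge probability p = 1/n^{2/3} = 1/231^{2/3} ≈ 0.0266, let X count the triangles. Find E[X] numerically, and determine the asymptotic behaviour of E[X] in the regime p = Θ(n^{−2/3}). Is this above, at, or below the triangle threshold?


Number of potential triangles: C(231, 3) = 2027795.
Each occurs with probability p³ ≈ (0.0266)³ ≈ 1.87403e-05.
By linearity: E[X] = C(231, 3)·p³ ≈ 2027795 · 1.87403e-05 ≈ 38.001.
Since α = 2/3 < 1, p = c/n^{2/3} ≫ 1/n is above the triangle threshold p ~ 1/n. Asymptotically E[X] ~ (c³/6)·n^{3(1−α)} = (1³/6)·n^{1} → ∞; triangles are abundant w.h.p.

E[X] ≈ 38.001; in regime p = Θ(1/n^{2/3}) E[X] diverges (above the triangle threshold p ~ 1/n).


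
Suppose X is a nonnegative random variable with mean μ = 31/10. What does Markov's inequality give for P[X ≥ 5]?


μ = E[X] = 31/10, a = 5.
Markov: P[X ≥ 5] ≤ μ/a = (31/10)/5 = 31/50.
Numerically: ≈ 0.620.
(Since a = 5 > μ = 3.100, the bound 31/50 is < 1 and informative.)

P[X ≥ 5] ≤ 31/50 ≈ 0.620.


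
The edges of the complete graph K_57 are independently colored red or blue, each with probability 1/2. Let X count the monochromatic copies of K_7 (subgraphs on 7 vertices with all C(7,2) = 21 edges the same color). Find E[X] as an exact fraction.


Let X = Σ_S X_S over the C(57, 7) = 264385836 subsets S of size 7, where X_S = 1 if the K_7 on S is monochromatic.
For a fixed S, the K_7 on S has C(7, 2) = 21 edges. P[all 21 edges red] = (1/2)^21, and likewise for blue, so P[monochromatic] = 2·(1/2)^21 = 2^{1 − 21} = 1/1048576.
By linearity: E[X] = C(57, 7) · 2^{1 − 21} = 264385836 · 1/1048576 = 66096459/262144.
Numerically: E[X] ≈ 252.1380.

E[X] = C(57,7)·2^(1−C(7,2)) = 66096459/262144 ≈ 252.1380.


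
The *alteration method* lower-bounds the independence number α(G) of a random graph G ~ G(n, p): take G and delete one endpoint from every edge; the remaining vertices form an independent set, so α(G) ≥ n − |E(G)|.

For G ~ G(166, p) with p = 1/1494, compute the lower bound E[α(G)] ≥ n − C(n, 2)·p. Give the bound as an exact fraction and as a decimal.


E[|E(G)|] = C(166, 2)·p = 13695 · (1/1494) = 55/6.
E[α(G)] ≥ n − E[|E(G)|] = 166 − 55/6 = 941/6.
Numerically: ≈ 156.833.
(This is only a lower bound; the true E[α(G)] may be larger.)

E[α(G)] ≥ 941/6 ≈ 156.833.


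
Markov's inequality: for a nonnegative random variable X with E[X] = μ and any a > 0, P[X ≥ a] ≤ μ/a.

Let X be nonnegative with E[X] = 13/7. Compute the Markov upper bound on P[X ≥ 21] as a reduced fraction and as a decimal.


μ = E[X] = 13/7, a = 21.
Markov: P[X ≥ 21] ≤ μ/a = (13/7)/21 = 13/147.
Numerically: ≈ 0.0884.
(Since a = 21 > μ = 1.8571, the bound 13/147 is < 1 and informative.)

P[X ≥ 21] ≤ 13/147 ≈ 0.0884.


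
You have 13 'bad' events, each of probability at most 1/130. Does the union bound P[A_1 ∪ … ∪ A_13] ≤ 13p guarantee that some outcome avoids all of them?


Union bound: P[∪_{i=1}^{13} A_i] ≤ Σ_i P[A_i] ≤ 13·p = 13·(1/130) = 1/10.
Numerically: 1/10 ≈ 0.10000.
Is 1/10 < 1? YES.
Since P[∪ A_i] ≤ 1/10 < 1, the complement has P[∩ A_i^c] ≥ 1 − 1/10 = 9/10 > 0, so some outcome avoids every A_i.

13·p = 1/10 ≈ 0.10000; existence CERTIFIED by the union bound.


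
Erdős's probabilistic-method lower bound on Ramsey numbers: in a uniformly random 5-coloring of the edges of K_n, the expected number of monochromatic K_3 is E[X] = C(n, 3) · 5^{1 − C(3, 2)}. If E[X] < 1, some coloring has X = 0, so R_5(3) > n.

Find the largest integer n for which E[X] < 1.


We need C(n, 3) · 5^{1 − 3} < 1, i.e. C(n, 3) < 5^{3 − 1} = 25.
Check values of n near the boundary:
  n = 3: C(3, 3) = 1; 1 < 25? YES
  n = 4: C(4, 3) = 4; 4 < 25? YES
  n = 5: C(5, 3) = 10; 10 < 25? YES
  n = 6: C(6, 3) = 20; 20 < 25? YES
  n = 7: C(7, 3) = 35; 35 < 25? NO
  n = 8: C(8, 3) = 56; 56 < 25? NO
  n = 9: C(9, 3) = 84; 84 < 25? NO
The largest n with C(n, 3) < 25 is n = 6 (where E[X] = 4/5 ≈ 0.800000). Hence R_5(3) > 6, i.e. R_5(3) ≥ 7.

Largest n = 6; hence R_5(3) > 6.


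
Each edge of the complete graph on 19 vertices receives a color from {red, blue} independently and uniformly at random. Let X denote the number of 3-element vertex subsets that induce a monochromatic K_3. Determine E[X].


Let X = Σ_S X_S over the C(19, 3) = 969 subsets S of size 3, where X_S = 1 if the K_3 on S is monochromatic.
For a fixed S, the K_3 on S has C(3, 2) = 3 edges. P[all 3 edges red] = (1/2)^3, and likewise for blue, so P[monochromatic] = 2·(1/2)^3 = 2^{1 − 3} = 1/4.
By linearity: E[X] = C(19, 3) · 2^{1 − 3} = 969 · 1/4 = 969/4.
Numerically: E[X] ≈ 242.2500.

E[X] = C(19,3)·2^(1−C(3,2)) = 969/4 ≈ 242.2500.


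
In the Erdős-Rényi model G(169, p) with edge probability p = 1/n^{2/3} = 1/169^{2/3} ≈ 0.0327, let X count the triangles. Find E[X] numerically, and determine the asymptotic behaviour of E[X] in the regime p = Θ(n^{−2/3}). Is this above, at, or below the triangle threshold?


Number of potential triangles: C(169, 3) = 790244.
Each occurs with probability p³ ≈ (0.0327)³ ≈ 3.50128e-05.
By linearity: E[X] = C(169, 3)·p³ ≈ 790244 · 3.50128e-05 ≈ 27.669.
Since α = 2/3 < 1, p = c/n^{2/3} ≫ 1/n is above the triangle threshold p ~ 1/n. Asymptotically E[X] ~ (c³/6)·n^{3(1−α)} = (1³/6)·n^{1} → ∞; triangles are abundant w.h.p.

E[X] ≈ 27.669; in regime p = Θ(1/n^{2/3}) E[X] diverges (above the triangle threshold p ~ 1/n).


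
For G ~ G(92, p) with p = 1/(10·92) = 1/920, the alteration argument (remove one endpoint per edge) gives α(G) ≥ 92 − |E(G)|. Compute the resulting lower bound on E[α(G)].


E[|E(G)|] = C(92, 2)·p = 4186 · (1/920) = 91/20.
E[α(G)] ≥ n − E[|E(G)|] = 92 − 91/20 = 1749/20.
Numerically: ≈ 87.45000.
(This is only a lower bound; the true E[α(G)] may be larger.)

E[α(G)] ≥ 1749/20 ≈ 87.45000.


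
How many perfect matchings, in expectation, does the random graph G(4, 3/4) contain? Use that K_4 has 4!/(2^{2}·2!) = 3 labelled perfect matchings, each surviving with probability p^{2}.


K_4 has 4!/(2^{2}·2!) = 3 labelled perfect matchings.
For each such perfect matching H, let X_H = 1 if all 2 edges of H are present in G. Then P[X_H = 1] = p^{2} = (3/4)^{2} = 9/16.
By linearity of expectation: E[X] = Σ_H E[X_H] = 3 · p^{2} = 3 · 9/16 = 27/16.
Numerically: E[X] ≈ 1.688.

E[X] = 3 · (3/4)^{2} = 27/16 ≈ 1.688.


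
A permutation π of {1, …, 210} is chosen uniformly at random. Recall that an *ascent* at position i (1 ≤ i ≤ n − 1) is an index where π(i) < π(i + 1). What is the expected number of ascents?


Write X = Σ X_I over i = 1, …, 209, with X_I the indicator of one ascent.
There are 209 indicators.
For each fixed i, the pair (π(i), π(i+1)) is a uniformly random ordered pair of distinct values from {1, …, 210}; by symmetry P[π(i) < π(i+1)] = 1/2.
By linearity: E[X] = 209 · (1/2) = (210 − 1) · (1/2) = 209/2 ≈ 104.500000.

E[X] = 209/2 = 104.500000.


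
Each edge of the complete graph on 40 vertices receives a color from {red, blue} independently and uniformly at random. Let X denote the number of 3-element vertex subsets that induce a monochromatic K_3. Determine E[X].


Let X = Σ_S X_S over the C(40, 3) = 9880 subsets S of size 3, where X_S = 1 if the K_3 on S is monochromatic.
For a fixed S, the K_3 on S has C(3, 2) = 3 edges. P[all 3 edges red] = (1/2)^3, and likewise for blue, so P[monochromatic] = 2·(1/2)^3 = 2^{1 − 3} = 1/4.
Summing: E[X] = C(40, 3) · 2^{1 − 3} = 9880 · 1/4 = 2470.
Numerically: E[X] ≈ 2470.000.

E[X] = C(40,3)·2^(1−C(3,2)) = 2470 ≈ 2470.000.


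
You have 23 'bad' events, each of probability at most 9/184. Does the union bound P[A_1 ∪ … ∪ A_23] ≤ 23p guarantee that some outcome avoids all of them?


Union bound: P[∪_{i=1}^{23} A_i] ≤ Σ_i P[A_i] ≤ 23·p = 23·(9/184) = 9/8.
Numerically: 9/8 ≈ 1.1250.
Is 9/8 < 1? NO.
Since the bound 9/8 is ≥ 1, the union bound is uninformative here; it does NOT by itself certify existence.

23·p = 9/8 ≈ 1.1250; existence NOT certified by the union bound.


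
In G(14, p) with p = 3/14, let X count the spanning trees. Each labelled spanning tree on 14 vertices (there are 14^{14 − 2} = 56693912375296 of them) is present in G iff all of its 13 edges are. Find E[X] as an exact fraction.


K_14 has 14^{14 − 2} = 56693912375296 labelled spanning trees.
For each such spanning tree H, let X_H = 1 if all 13 edges of H are present in G. Then P[X_H = 1] = p^{13} = (3/14)^{13} = 1594323/793714773254144.
By linearity of expectation: E[X] = Σ_H E[X_H] = 56693912375296 · p^{13} = 56693912375296 · 1594323/793714773254144 = 1594323/14.
Numerically: E[X] ≈ 113880.

E[X] = 56693912375296 · (3/14)^{13} = 1594323/14 ≈ 113880.


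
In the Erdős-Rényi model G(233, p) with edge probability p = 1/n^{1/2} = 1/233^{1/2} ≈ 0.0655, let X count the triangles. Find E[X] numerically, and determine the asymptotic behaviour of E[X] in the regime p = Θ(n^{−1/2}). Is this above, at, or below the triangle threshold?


Number of potential triangles: C(233, 3) = 2081156.
Each occurs with probability p³ ≈ (0.0655)³ ≈ 2.81168e-04.
By linearity: E[X] = C(233, 3)·p³ ≈ 2081156 · 2.81168e-04 ≈ 585.155.
Since α = 1/2 < 1, p = c/n^{1/2} ≫ 1/n is above the triangle threshold p ~ 1/n. Asymptotically E[X] ~ (c³/6)·n^{3(1−α)} = (1³/6)·n^{1.5} → ∞; triangles are abundant w.h.p.

E[X] ≈ 585.155; in regime p = Θ(1/n^{1/2}) E[X] diverges (above the triangle threshold p ~ 1/n).


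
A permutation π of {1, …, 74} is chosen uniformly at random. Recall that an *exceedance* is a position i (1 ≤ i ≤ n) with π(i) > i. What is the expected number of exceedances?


Write X = Σ_{i=1}^{74} X_i, where X_i = 1_{π(i) > i}.
For each fixed i, π(i) is uniform over {1, …, 74} (marginal of a uniform permutation), so P[π(i) > i] = (n − i)/n. Summing: Σ_{i=1}^{74} (n − i)/n = (0 + 1 + … + 73)/74 = 74(74 − 1)/(2·74) = (74 − 1)/2.
Hence E[X] = Σ_{i=1}^{74} (74 − i)/74 = 73/2 ≈ 36.50000.

E[X] = 73/2 = 36.50000.


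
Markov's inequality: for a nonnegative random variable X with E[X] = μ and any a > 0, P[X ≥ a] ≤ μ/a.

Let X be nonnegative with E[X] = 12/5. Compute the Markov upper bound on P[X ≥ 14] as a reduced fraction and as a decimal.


μ = E[X] = 12/5, a = 14.
Markov: P[X ≥ 14] ≤ μ/a = (12/5)/14 = 6/35.
Numerically: ≈ 0.171429.
(Since a = 14 > μ = 2.400000, the bound 6/35 is < 1 and informative.)

P[X ≥ 14] ≤ 6/35 ≈ 0.171429.


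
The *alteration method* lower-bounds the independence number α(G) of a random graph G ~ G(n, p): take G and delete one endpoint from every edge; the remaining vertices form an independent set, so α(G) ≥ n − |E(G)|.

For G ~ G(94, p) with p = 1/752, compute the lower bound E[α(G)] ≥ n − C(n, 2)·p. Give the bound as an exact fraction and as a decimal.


E[|E(G)|] = C(94, 2)·p = 4371 · (1/752) = 93/16.
E[α(G)] ≥ n − E[|E(G)|] = 94 − 93/16 = 1411/16.
Numerically: ≈ 88.1875.
(This is only a lower bound; the true E[α(G)] may be larger.)

E[α(G)] ≥ 1411/16 ≈ 88.1875.


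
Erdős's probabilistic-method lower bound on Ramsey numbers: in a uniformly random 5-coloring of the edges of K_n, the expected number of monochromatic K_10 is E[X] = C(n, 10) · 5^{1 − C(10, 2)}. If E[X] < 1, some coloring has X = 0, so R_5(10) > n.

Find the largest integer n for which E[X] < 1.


We need C(n, 10) · 5^{1 − 45} < 1, i.e. C(n, 10) < 5^{45 − 1} = 5684341886080801486968994140625.
Check values of n near the boundary:
  n = 5386: C(5386, 10) = 5613966214234562222231428510561; 5613966214234562222231428510561 < 5684341886080801486968994140625? YES
  n = 5387: C(5387, 10) = 5624406917627224603154306376491; 5624406917627224603154306376491 < 5684341886080801486968994140625? YES
  n = 5388: C(5388, 10) = 5634865093375880654852250419586; 5634865093375880654852250419586 < 5684341886080801486968994140625? YES
  n = 5389: C(5389, 10) = 5645340767466558997768874792926; 5645340767466558997768874792926 < 5684341886080801486968994140625? YES
  n = 5390: C(5390, 10) = 5655833965919099070255434039753; 5655833965919099070255434039753 < 5684341886080801486968994140625? YES
  n = 5391: C(5391, 10) = 5666344714787188828795213697883; 5666344714787188828795213697883 < 5684341886080801486968994140625? YES
  n = 5392: C(5392, 10) = 5676873040158402483252283957448; 5676873040158402483252283957448 < 5684341886080801486968994140625? YES
  n = 5393: C(5393, 10) = 5687418968154238267170642278008; 5687418968154238267170642278008 < 5684341886080801486968994140625? NO
  n = 5394: C(5394, 10) = 5697982524930156243149785372878; 5697982524930156243149785372878 < 5684341886080801486968994140625? NO
The largest n with C(n, 10) < 5684341886080801486968994140625 is n = 5392 (where E[X] = 5676873040158402483252283957448/5684341886080801486968994140625 ≈ 0.9987). Hence R_5(10) > 5392, i.e. R_5(10) ≥ 5393.

Largest n = 5392; hence R_5(10) > 5392.


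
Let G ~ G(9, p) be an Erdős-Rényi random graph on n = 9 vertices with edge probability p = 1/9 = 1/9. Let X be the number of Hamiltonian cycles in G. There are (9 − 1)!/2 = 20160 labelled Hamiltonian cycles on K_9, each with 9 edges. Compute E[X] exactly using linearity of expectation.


K_9 has (9 − 1)!/2 = 20160 labelled Hamiltonian cycles.
For each such Hamiltonian cycle H, let X_H = 1 if all 9 edges of H are present in G. Then P[X_H = 1] = p^{9} = (1/9)^{9} = 1/387420489.
By linearity of expectation: E[X] = Σ_H E[X_H] = 20160 · p^{9} = 20160 · 1/387420489 = 2240/43046721.
Numerically: E[X] ≈ 5.20365e-05.

E[X] = 20160 · (1/9)^{9} = 2240/43046721 ≈ 5.20365e-05.


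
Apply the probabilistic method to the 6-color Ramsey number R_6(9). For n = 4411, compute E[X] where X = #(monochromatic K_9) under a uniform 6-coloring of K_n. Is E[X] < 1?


E[X] = C(4411, 9) · 6^{1 − 36} = 1727920475134582415883601405 · 6^{−35} = 1727920475134582415883601405/1719070799748422591028658176.
As a reduced fraction: E[X] = 1727920475134582415883601405/1719070799748422591028658176 ≈ 1.0051.
Is E[X] < 1? NO.
Since E[X] ≥ 1, the first-moment bound is inconclusive at n = 4411; it does NOT by itself certify R_6(9) > 4411.

E[X] = 1727920475134582415883601405/1719070799748422591028658176 ≈ 1.0051; E[X] ≥ 1; first-moment method inconclusive here.


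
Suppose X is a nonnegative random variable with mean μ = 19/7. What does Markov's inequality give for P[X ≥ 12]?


μ = E[X] = 19/7, a = 12.
Markov: P[X ≥ 12] ≤ μ/a = (19/7)/12 = 19/84.
Numerically: ≈ 0.2262.
(Since a = 12 > μ = 2.7143, the bound 19/84 is < 1 and informative.)

P[X ≥ 12] ≤ 19/84 ≈ 0.2262.


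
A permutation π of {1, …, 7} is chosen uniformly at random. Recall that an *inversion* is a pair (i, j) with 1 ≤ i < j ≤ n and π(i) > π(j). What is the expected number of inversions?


Write X = Σ X_I over the C(7, 2) = 21 pairs i < j, with X_I the indicator of one inversion.
There are 21 indicators.
For each fixed pair i < j, the values π(i) and π(j) are two distinct elements of {1, …, 7} in uniformly random order; by symmetry P[π(i) > π(j)] = 1/2.
By linearity: E[X] = 21 · (1/2) = C(7, 2) · (1/2) = 21/2 = 21/2 ≈ 10.500000.

E[X] = 21/2 = 10.500000.


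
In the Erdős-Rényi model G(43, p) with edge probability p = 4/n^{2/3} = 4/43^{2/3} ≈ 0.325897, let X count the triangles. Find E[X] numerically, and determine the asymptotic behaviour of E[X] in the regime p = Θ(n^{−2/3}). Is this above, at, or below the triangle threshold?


Number of potential triangles: C(43, 3) = 12341.
Each occurs with probability p³ ≈ (0.325897)³ ≈ 3.46133045e-02.
By linearity: E[X] = C(43, 3)·p³ ≈ 12341 · 3.46133045e-02 ≈ 427.162791.
Since α = 2/3 < 1, p = c/n^{2/3} ≫ 1/n is above the triangle threshold p ~ 1/n. Asymptotically E[X] ~ (c³/6)·n^{3(1−α)} = (4³/6)·n^{1} → ∞; triangles are abundant w.h.p.

E[X] ≈ 427.162791; in regime p = Θ(1/n^{2/3}) E[X] diverges (above the triangle threshold p ~ 1/n).


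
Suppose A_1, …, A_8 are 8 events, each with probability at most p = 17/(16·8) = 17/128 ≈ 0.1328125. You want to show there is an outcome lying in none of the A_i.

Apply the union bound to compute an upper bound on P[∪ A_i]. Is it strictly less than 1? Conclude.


Union bound: P[∪_{i=1}^{8} A_i] ≤ Σ_i P[A_i] ≤ 8·p = 8·(17/128) = 17/16.
Numerically: 17/16 ≈ 1.0625000.
Is 17/16 < 1? NO.
Since the bound 17/16 is ≥ 1, the union bound is uninformative here; it does NOT by itself certify existence.

8·p = 17/16 ≈ 1.0625000; existence NOT certified by the union bound.


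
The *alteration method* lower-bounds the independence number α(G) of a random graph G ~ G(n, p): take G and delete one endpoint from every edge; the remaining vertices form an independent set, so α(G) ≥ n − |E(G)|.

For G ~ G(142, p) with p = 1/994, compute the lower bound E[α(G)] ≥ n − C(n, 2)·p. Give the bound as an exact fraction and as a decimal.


E[|E(G)|] = C(142, 2)·p = 10011 · (1/994) = 141/14.
E[α(G)] ≥ n − E[|E(G)|] = 142 − 141/14 = 1847/14.
Numerically: ≈ 131.929.
(This is only a lower bound; the true E[α(G)] may be larger.)

E[α(G)] ≥ 1847/14 ≈ 131.929.


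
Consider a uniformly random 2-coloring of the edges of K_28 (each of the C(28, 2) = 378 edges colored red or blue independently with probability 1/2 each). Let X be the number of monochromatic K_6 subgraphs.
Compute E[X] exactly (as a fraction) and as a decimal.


Let X = Σ_S X_S over the C(28, 6) = 376740 subsets S of size 6, where X_S = 1 if the K_6 on S is monochromatic.
For a fixed S, the K_6 on S has C(6, 2) = 15 edges. P[all 15 edges red] = (1/2)^15, and likewise for blue, so P[monochromatic] = 2·(1/2)^15 = 2^{1 − 15} = 1/16384.
Summing: E[X] = C(28, 6) · 2^{1 − 15} = 376740 · 1/16384 = 94185/4096.
Numerically: E[X] ≈ 22.9944.

E[X] = C(28,6)·2^(1−C(6,2)) = 94185/4096 ≈ 22.9944.


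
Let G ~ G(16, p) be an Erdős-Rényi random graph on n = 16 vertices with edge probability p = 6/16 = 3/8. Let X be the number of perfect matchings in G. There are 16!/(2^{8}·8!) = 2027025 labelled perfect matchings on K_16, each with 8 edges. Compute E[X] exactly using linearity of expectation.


K_16 has 16!/(2^{8}·8!) = 2027025 labelled perfect matchings.
For each such perfect matching H, let X_H = 1 if all 8 edges of H are present in G. Then P[X_H = 1] = p^{8} = (3/8)^{8} = 6561/16777216.
Summing the indicators: E[X] = Σ_H E[X_H] = 2027025 · p^{8} = 2027025 · 6561/16777216 = 13299311025/16777216.
Numerically: E[X] ≈ 792.7.

E[X] = 2027025 · (3/8)^{8} = 13299311025/16777216 ≈ 792.7.


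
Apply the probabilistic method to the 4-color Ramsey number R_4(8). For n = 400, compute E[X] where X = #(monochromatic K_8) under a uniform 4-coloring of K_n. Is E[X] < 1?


E[X] = C(400, 8) · 4^{1 − 28} = 15148408086508950 · 4^{−27} = 15148408086508950/18014398509481984.
As a reduced fraction: E[X] = 7574204043254475/9007199254740992 ≈ 0.8409.
Is E[X] < 1? YES.
Since E[X] < 1, there exists a 4-coloring of K_{400} with no monochromatic K_8; hence R_4(8) > 400.

E[X] = 7574204043254475/9007199254740992 ≈ 0.8409; E[X] < 1, so R_4(8) > 400.


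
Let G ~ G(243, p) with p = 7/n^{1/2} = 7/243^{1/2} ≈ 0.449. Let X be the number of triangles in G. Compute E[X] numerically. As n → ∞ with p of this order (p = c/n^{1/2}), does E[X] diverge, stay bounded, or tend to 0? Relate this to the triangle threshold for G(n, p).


Number of potential triangles: C(243, 3) = 2362041.
Each occurs with probability p³ ≈ (0.449)³ ≈ 9.05492e-02.
By linearity: E[X] = C(243, 3)·p³ ≈ 2362041 · 9.05492e-02 ≈ 213880.968.
Since α = 1/2 < 1, p = c/n^{1/2} ≫ 1/n is above the triangle threshold p ~ 1/n. Asymptotically E[X] ~ (c³/6)·n^{3(1−α)} = (7³/6)·n^{1.5} → ∞; triangles are abundant w.h.p.

E[X] ≈ 213880.968; in regime p = Θ(1/n^{1/2}) E[X] diverges (above the triangle threshold p ~ 1/n).


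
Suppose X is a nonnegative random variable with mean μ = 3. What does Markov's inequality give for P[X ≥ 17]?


μ = E[X] = 3, a = 17.
Markov: P[X ≥ 17] ≤ μ/a = (3)/17 = 3/17.
Numerically: ≈ 0.1765.
(Since a = 17 > μ = 3.0000, the bound 3/17 is < 1 and informative.)

P[X ≥ 17] ≤ 3/17 ≈ 0.1765.
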